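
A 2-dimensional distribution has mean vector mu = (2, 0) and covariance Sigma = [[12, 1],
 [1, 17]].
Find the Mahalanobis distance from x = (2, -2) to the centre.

Step 1 — centre the observation: (x - mu) = (0, -2).

Step 2 — invert Sigma. det(Sigma) = 12·17 - (1)² = 203.
  Sigma^{-1} = (1/det) · [[d, -b], [-b, a]] = [[0.0837, -0.0049],
 [-0.0049, 0.0591]].

Step 3 — form the quadratic (x - mu)^T · Sigma^{-1} · (x - mu):
  Sigma^{-1} · (x - mu) = (0.0099, -0.1182).
  (x - mu)^T · [Sigma^{-1} · (x - mu)] = (0)·(0.0099) + (-2)·(-0.1182) = 0.2365.

Step 4 — take square root: d = √(0.2365) ≈ 0.4863.

d(x, mu) = √(0.2365) ≈ 0.4863


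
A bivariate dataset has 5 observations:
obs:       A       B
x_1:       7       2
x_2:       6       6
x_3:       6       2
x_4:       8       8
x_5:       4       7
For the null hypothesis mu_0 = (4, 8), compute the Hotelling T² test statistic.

Step 1 — sample mean vector:
  mean(A) = (7 + 6 + 6 + 8 + 4) / 5 = 31/5 = 6.2
  mean(B) = (2 + 6 + 2 + 8 + 7) / 5 = 25/5 = 5
  x̄ = (6.2, 5),  deviation x̄ - mu_0 = (6.2, 5) - (4, 8) = (2.2, -3).

Step 2 — sample covariance matrix, S[i,j] = (1/(n-1)) · Σ_k (x_{k,i} - mean_i) · (x_{k,j} - mean_j), divisor n-1 = 4:
  S[A,A] = ((0.8)·(0.8) + (-0.2)·(-0.2) + (-0.2)·(-0.2) + (1.8)·(1.8) + (-2.2)·(-2.2)) / 4 = 8.8/4 = 2.2
  S[A,B] = ((0.8)·(-3) + (-0.2)·(1) + (-0.2)·(-3) + (1.8)·(3) + (-2.2)·(2)) / 4 = -1/4 = -0.25
  S[B,B] = ((-3)·(-3) + (1)·(1) + (-3)·(-3) + (3)·(3) + (2)·(2)) / 4 = 32/4 = 8
  S = [[2.2, -0.25],
 [-0.25, 8]].

Step 3 — invert S. det(S) = 2.2·8 - (-0.25)² = 17.5375.
  S^{-1} = (1/det) · [[d, -b], [-b, a]] = [[0.4562, 0.0143],
 [0.0143, 0.1254]].

Step 4 — quadratic form (x̄ - mu_0)^T · S^{-1} · (x̄ - mu_0):
  S^{-1} · (x̄ - mu_0) = (0.9608, -0.345),
  (x̄ - mu_0)^T · [...] = (2.2)·(0.9608) + (-3)·(-0.345) = 3.1487.

Step 5 — scale by n: T² = 5 · 3.1487 = 15.7434.

T² ≈ 15.7434


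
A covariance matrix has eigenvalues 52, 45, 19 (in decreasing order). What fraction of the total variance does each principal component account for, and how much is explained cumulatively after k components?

Step 1 — total variance = trace(Sigma) = Σ λ_i = 52 + 45 + 19 = 116.

Step 2 — fraction explained by component i = λ_i / Σ λ:
  PC1: 52/116 = 0.4483
  PC2: 45/116 = 0.3879
  PC3: 19/116 = 0.1638

Step 3 — cumulative fraction after k components = (λ_1 + ... + λ_k) / Σ λ:
  k = 1: 52/116 = 0.4483
  k = 2: (52 + 45)/116 = 97/116 = 0.8362
  k = 3: (52 + 45 + 19)/116 = 116/116 = 1

Summary (fraction, with percent):

explained: PC1 0.4483 (44.83%), PC2 0.3879 (38.79%), PC3 0.1638 (16.38%);  cumulative: 0.4483, 0.8362, 1


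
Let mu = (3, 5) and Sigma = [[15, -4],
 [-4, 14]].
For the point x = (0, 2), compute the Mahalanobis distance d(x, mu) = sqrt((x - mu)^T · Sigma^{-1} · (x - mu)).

Step 1 — centre the observation: (x - mu) = (-3, -3).

Step 2 — invert Sigma. det(Sigma) = 15·14 - (-4)² = 194.
  Sigma^{-1} = (1/det) · [[d, -b], [-b, a]] = [[0.0722, 0.0206],
 [0.0206, 0.0773]].

Step 3 — form the quadratic (x - mu)^T · Sigma^{-1} · (x - mu):
  Sigma^{-1} · (x - mu) = (-0.2784, -0.2938).
  (x - mu)^T · [Sigma^{-1} · (x - mu)] = (-3)·(-0.2784) + (-3)·(-0.2938) = 1.7165.

Step 4 — take square root: d = √(1.7165) ≈ 1.3102.

d(x, mu) = √(1.7165) ≈ 1.3102


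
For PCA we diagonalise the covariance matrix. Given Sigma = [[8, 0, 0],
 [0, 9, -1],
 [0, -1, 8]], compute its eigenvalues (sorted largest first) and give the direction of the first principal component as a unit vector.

Step 1 — characteristic polynomial p(λ) = det(λI - Sigma) = λ³ - tr·λ² + c_1·λ - det, where tr = trace, c_1 = sum of the principal 2×2 minors, det = det(Sigma):
  tr = 8 + 9 + 8 = 25,
  c_1 = (8·9 - (0)²) + (8·8 - (0)²) + (9·8 - (-1)²) = 72 + 64 + 71 = 207,
  det = 8·(9·8 - (-1)²) - (0)·((0)·8 - (-1)·(0)) + (0)·((0)·(-1) - 9·(0)) = 8·(71) - (0)·(0) + (0)·(0) = 568.
  So p(λ) = λ³ - 25λ² + 207λ - 568.
Step 2 — look for an integer root (rational root theorem: any rational root is an integer divisor of 568). Testing λ = 8:
  p(8) = 512 - 1600 + 1656 - 568 = 0  ✓
  Dividing out (λ - 8): p(λ) = (λ - 8)(λ² - 17λ + 71).
Step 3 — remaining eigenvalues from the quadratic λ² - 17λ + 71 = 0:
  Δ = 17² - 4·71 = 289 - 284 = 5,  λ = (17 ± √5)/2 = (17 ± 2.2361)/2 ≈ 9.618 or 7.382.
  Sorted: λ_1 = 9.618,  λ_2 = 8,  λ_3 = 7.382  (check: sum = 25 = tr ✓).

Step 4 — unit eigenvector for λ_1 ≈ 9.618: v spans the null space of (Sigma - λ_1 I), whose rows are
  r_1 = (-1.618, 0, 0),  r_2 = (0, -0.618, -1),  r_3 = (0, -1, -1.618).
  v is orthogonal to every row, so take v ∝ r_1 × r_2 = ((0)·(-1) - (0)·(-0.618), (0)·(0) - (-1.618)·(-1), (-1.618)·(-0.618) - (0)·(0)) ≈ (0, -1.618, 1).
  Rescale (multiply by -1 so the first nonzero entry is positive): u = (0, 1.618, -1).
  ||u|| = √((0)² + (1.618)² + (-1)²) = √(3.618) ≈ 1.9021,  v_1 = u/||u|| ≈ (0, 0.8507, -0.5257) (||v_1|| = 1).

λ_1 = 9.618,  λ_2 = 8,  λ_3 = 7.382;  v_1 ≈ (0, 0.8507, -0.5257)


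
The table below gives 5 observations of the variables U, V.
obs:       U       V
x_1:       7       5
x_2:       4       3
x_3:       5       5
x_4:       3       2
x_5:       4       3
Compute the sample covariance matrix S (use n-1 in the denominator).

Step 1 — column means:
  mean(U) = (7 + 4 + 5 + 3 + 4) / 5 = 23/5 = 4.6
  mean(V) = (5 + 3 + 5 + 2 + 3) / 5 = 18/5 = 3.6

Step 2 — sample covariance S[i,j] = (1/(n-1)) · Σ_k (x_{k,i} - mean_i) · (x_{k,j} - mean_j), with n-1 = 4.
  S[U,U] = ((2.4)·(2.4) + (-0.6)·(-0.6) + (0.4)·(0.4) + (-1.6)·(-1.6) + (-0.6)·(-0.6)) / 4 = 9.2/4 = 2.3
  S[U,V] = ((2.4)·(1.4) + (-0.6)·(-0.6) + (0.4)·(1.4) + (-1.6)·(-1.6) + (-0.6)·(-0.6)) / 4 = 7.2/4 = 1.8
  S[V,V] = ((1.4)·(1.4) + (-0.6)·(-0.6) + (1.4)·(1.4) + (-1.6)·(-1.6) + (-0.6)·(-0.6)) / 4 = 7.2/4 = 1.8

S is symmetric (S[j,i] = S[i,j]). Assembling:

S = [[2.3, 1.8],
 [1.8, 1.8]]


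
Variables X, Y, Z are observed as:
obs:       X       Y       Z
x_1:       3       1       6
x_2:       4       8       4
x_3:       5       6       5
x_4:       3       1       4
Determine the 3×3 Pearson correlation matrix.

Step 1 — column means:
  mean(X) = (3 + 4 + 5 + 3) / 4 = 15/4 = 3.75
  mean(Y) = (1 + 8 + 6 + 1) / 4 = 16/4 = 4
  mean(Z) = (6 + 4 + 5 + 4) / 4 = 19/4 = 4.75

Step 2 — sample variances and covariances s[i,j] = (1/(n-1)) · Σ_k (x_{k,i} - mean_i) · (x_{k,j} - mean_j), with n-1 = 3:
  s[X,X] = ((-0.75)·(-0.75) + (0.25)·(0.25) + (1.25)·(1.25) + (-0.75)·(-0.75)) / 3 = 2.75/3 = 0.9167
  s[X,Y] = ((-0.75)·(-3) + (0.25)·(4) + (1.25)·(2) + (-0.75)·(-3)) / 3 = 8/3 = 2.6667
  s[X,Z] = ((-0.75)·(1.25) + (0.25)·(-0.75) + (1.25)·(0.25) + (-0.75)·(-0.75)) / 3 = -0.25/3 = -0.0833
  s[Y,Y] = ((-3)·(-3) + (4)·(4) + (2)·(2) + (-3)·(-3)) / 3 = 38/3 = 12.6667
  s[Y,Z] = ((-3)·(1.25) + (4)·(-0.75) + (2)·(0.25) + (-3)·(-0.75)) / 3 = -4/3 = -1.3333
  s[Z,Z] = ((1.25)·(1.25) + (-0.75)·(-0.75) + (0.25)·(0.25) + (-0.75)·(-0.75)) / 3 = 2.75/3 = 0.9167
  Sample standard deviations s_i = √(s[i,i]):
  s(X) = √(0.9167) = 0.9574
  s(Y) = √(12.6667) = 3.559
  s(Z) = √(0.9167) = 0.9574

Step 3 — r_{ij} = s_{ij} / (s_i · s_j):
  r[X,X] = 1 (diagonal).
  r[X,Y] = 2.6667 / (0.9574 · 3.559) = 2.6667 / 3.4075 = 0.7826
  r[X,Z] = -0.0833 / (0.9574 · 0.9574) = -0.0833 / 0.9167 = -0.0909
  r[Y,Y] = 1 (diagonal).
  r[Y,Z] = -1.3333 / (3.559 · 0.9574) = -1.3333 / 3.4075 = -0.3913
  r[Z,Z] = 1 (diagonal).

R is symmetric with unit diagonal. Assembling:

R = [[1, 0.7826, -0.0909],
 [0.7826, 1, -0.3913],
 [-0.0909, -0.3913, 1]]


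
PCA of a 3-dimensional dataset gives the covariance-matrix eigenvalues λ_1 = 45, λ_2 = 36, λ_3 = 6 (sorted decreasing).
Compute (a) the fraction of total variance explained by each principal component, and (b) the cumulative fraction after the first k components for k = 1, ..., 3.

Step 1 — total variance = trace(Sigma) = Σ λ_i = 45 + 36 + 6 = 87.

Step 2 — fraction explained by component i = λ_i / Σ λ:
  PC1: 45/87 = 0.5172
  PC2: 36/87 = 0.4138
  PC3: 6/87 = 0.069

Step 3 — cumulative fraction after k components = (λ_1 + ... + λ_k) / Σ λ:
  k = 1: 45/87 = 0.5172
  k = 2: (45 + 36)/87 = 81/87 = 0.931
  k = 3: (45 + 36 + 6)/87 = 87/87 = 1

Summary (fraction, with percent):

explained: PC1 0.5172 (51.72%), PC2 0.4138 (41.38%), PC3 0.069 (6.9%);  cumulative: 0.5172, 0.931, 1


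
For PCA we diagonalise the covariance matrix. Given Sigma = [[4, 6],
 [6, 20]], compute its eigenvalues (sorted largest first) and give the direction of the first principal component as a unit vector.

Step 1 — characteristic polynomial of 2×2 Sigma:
  det(Sigma - λI) = λ² - trace · λ + det = 0.
  trace = 4 + 20 = 24, det = 4·20 - (6)² = 44.
Step 2 — discriminant:
  Δ = trace² - 4·det = 576 - 176 = 400.
Step 3 — eigenvalues:
  λ = (trace ± √Δ)/2 = (24 ± 20)/2,
  λ_1 = 22,  λ_2 = 2.

Step 4 — unit eigenvector for λ_1: solve (Sigma - λ_1 I)v = 0. First row:
  (4 - 22)·v_x + (6)·v_y = 0, i.e. (-18)·v_x + (6)·v_y = 0,
  so v ∝ (b, λ_1 - a) = (6, 18) = u.
  ||u|| = √((6)² + (18)²) = √(360) ≈ 18.9737,
  v_1 = u/||u|| ≈ (0.3162, 0.9487) (||v_1|| = 1).

λ_1 = 22,  λ_2 = 2;  v_1 ≈ (0.3162, 0.9487)


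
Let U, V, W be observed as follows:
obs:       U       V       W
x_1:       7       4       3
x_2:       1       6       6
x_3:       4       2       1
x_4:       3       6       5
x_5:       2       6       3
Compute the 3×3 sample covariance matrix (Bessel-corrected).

Step 1 — column means:
  mean(U) = (7 + 1 + 4 + 3 + 2) / 5 = 17/5 = 3.4
  mean(V) = (4 + 6 + 2 + 6 + 6) / 5 = 24/5 = 4.8
  mean(W) = (3 + 6 + 1 + 5 + 3) / 5 = 18/5 = 3.6

Step 2 — sample covariance S[i,j] = (1/(n-1)) · Σ_k (x_{k,i} - mean_i) · (x_{k,j} - mean_j), with n-1 = 4.
  S[U,U] = ((3.6)·(3.6) + (-2.4)·(-2.4) + (0.6)·(0.6) + (-0.4)·(-0.4) + (-1.4)·(-1.4)) / 4 = 21.2/4 = 5.3
  S[U,V] = ((3.6)·(-0.8) + (-2.4)·(1.2) + (0.6)·(-2.8) + (-0.4)·(1.2) + (-1.4)·(1.2)) / 4 = -9.6/4 = -2.4
  S[U,W] = ((3.6)·(-0.6) + (-2.4)·(2.4) + (0.6)·(-2.6) + (-0.4)·(1.4) + (-1.4)·(-0.6)) / 4 = -9.2/4 = -2.3
  S[V,V] = ((-0.8)·(-0.8) + (1.2)·(1.2) + (-2.8)·(-2.8) + (1.2)·(1.2) + (1.2)·(1.2)) / 4 = 12.8/4 = 3.2
  S[V,W] = ((-0.8)·(-0.6) + (1.2)·(2.4) + (-2.8)·(-2.6) + (1.2)·(1.4) + (1.2)·(-0.6)) / 4 = 11.6/4 = 2.9
  S[W,W] = ((-0.6)·(-0.6) + (2.4)·(2.4) + (-2.6)·(-2.6) + (1.4)·(1.4) + (-0.6)·(-0.6)) / 4 = 15.2/4 = 3.8

S is symmetric (S[j,i] = S[i,j]). Assembling:

S = [[5.3, -2.4, -2.3],
 [-2.4, 3.2, 2.9],
 [-2.3, 2.9, 3.8]]


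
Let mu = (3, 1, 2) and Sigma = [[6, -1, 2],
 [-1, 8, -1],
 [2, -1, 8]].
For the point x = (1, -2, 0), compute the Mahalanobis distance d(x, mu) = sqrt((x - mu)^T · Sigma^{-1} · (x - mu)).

Step 1 — centre the observation: (x - mu) = (-2, -3, -2).

Step 2 — invert Sigma (cofactor / det for 3×3, or solve directly):
  Sigma^{-1} = [[0.1842, 0.0175, -0.0439],
 [0.0175, 0.1287, 0.0117],
 [-0.0439, 0.0117, 0.1374]].

Step 3 — form the quadratic (x - mu)^T · Sigma^{-1} · (x - mu):
  Sigma^{-1} · (x - mu) = (-0.3333, -0.4444, -0.2222).
  (x - mu)^T · [Sigma^{-1} · (x - mu)] = (-2)·(-0.3333) + (-3)·(-0.4444) + (-2)·(-0.2222) = 2.4444.

Step 4 — take square root: d = √(2.4444) ≈ 1.5635.

d(x, mu) = √(2.4444) ≈ 1.5635


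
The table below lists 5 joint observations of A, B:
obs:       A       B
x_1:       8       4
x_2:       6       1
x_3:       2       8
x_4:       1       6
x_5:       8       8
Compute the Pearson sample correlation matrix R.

Step 1 — column means:
  mean(A) = (8 + 6 + 2 + 1 + 8) / 5 = 25/5 = 5
  mean(B) = (4 + 1 + 8 + 6 + 8) / 5 = 27/5 = 5.4

Step 2 — sample variances and covariances s[i,j] = (1/(n-1)) · Σ_k (x_{k,i} - mean_i) · (x_{k,j} - mean_j), with n-1 = 4:
  s[A,A] = ((3)·(3) + (1)·(1) + (-3)·(-3) + (-4)·(-4) + (3)·(3)) / 4 = 44/4 = 11
  s[A,B] = ((3)·(-1.4) + (1)·(-4.4) + (-3)·(2.6) + (-4)·(0.6) + (3)·(2.6)) / 4 = -11/4 = -2.75
  s[B,B] = ((-1.4)·(-1.4) + (-4.4)·(-4.4) + (2.6)·(2.6) + (0.6)·(0.6) + (2.6)·(2.6)) / 4 = 35.2/4 = 8.8
  Sample standard deviations s_i = √(s[i,i]):
  s(A) = √(11) = 3.3166
  s(B) = √(8.8) = 2.9665

Step 3 — r_{ij} = s_{ij} / (s_i · s_j):
  r[A,A] = 1 (diagonal).
  r[A,B] = -2.75 / (3.3166 · 2.9665) = -2.75 / 9.8387 = -0.2795
  r[B,B] = 1 (diagonal).

R is symmetric with unit diagonal. Assembling:

R = [[1, -0.2795],
 [-0.2795, 1]]


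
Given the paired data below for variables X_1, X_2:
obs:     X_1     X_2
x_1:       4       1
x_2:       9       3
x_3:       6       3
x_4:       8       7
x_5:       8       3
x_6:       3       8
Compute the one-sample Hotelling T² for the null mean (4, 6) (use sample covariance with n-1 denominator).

Step 1 — sample mean vector:
  mean(X_1) = (4 + 9 + 6 + 8 + 8 + 3) / 6 = 38/6 = 6.3333
  mean(X_2) = (1 + 3 + 3 + 7 + 3 + 8) / 6 = 25/6 = 4.1667
  x̄ = (6.3333, 4.1667),  deviation x̄ - mu_0 = (6.3333, 4.1667) - (4, 6) = (2.3333, -1.8333).

Step 2 — sample covariance matrix, S[i,j] = (1/(n-1)) · Σ_k (x_{k,i} - mean_i) · (x_{k,j} - mean_j), divisor n-1 = 5:
  S[X_1,X_1] = ((-2.3333)·(-2.3333) + (2.6667)·(2.6667) + (-0.3333)·(-0.3333) + (1.6667)·(1.6667) + (1.6667)·(1.6667) + (-3.3333)·(-3.3333)) / 5 = 29.3333/5 = 5.8667
  S[X_1,X_2] = ((-2.3333)·(-3.1667) + (2.6667)·(-1.1667) + (-0.3333)·(-1.1667) + (1.6667)·(2.8333) + (1.6667)·(-1.1667) + (-3.3333)·(3.8333)) / 5 = -5.3333/5 = -1.0667
  S[X_2,X_2] = ((-3.1667)·(-3.1667) + (-1.1667)·(-1.1667) + (-1.1667)·(-1.1667) + (2.8333)·(2.8333) + (-1.1667)·(-1.1667) + (3.8333)·(3.8333)) / 5 = 36.8333/5 = 7.3667
  S = [[5.8667, -1.0667],
 [-1.0667, 7.3667]].

Step 3 — invert S. det(S) = 5.8667·7.3667 - (-1.0667)² = 42.08.
  S^{-1} = (1/det) · [[d, -b], [-b, a]] = [[0.1751, 0.0253],
 [0.0253, 0.1394]].

Step 4 — quadratic form (x̄ - mu_0)^T · S^{-1} · (x̄ - mu_0):
  S^{-1} · (x̄ - mu_0) = (0.362, -0.1965),
  (x̄ - mu_0)^T · [...] = (2.3333)·(0.362) + (-1.8333)·(-0.1965) = 1.2048.

Step 5 — scale by n: T² = 6 · 1.2048 = 7.2291.

T² ≈ 7.2291


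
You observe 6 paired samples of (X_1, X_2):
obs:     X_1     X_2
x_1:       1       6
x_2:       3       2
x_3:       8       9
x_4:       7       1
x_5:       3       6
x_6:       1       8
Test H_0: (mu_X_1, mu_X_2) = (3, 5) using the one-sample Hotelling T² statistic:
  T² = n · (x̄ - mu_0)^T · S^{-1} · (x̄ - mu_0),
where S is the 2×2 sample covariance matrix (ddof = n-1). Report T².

Step 1 — sample mean vector:
  mean(X_1) = (1 + 3 + 8 + 7 + 3 + 1) / 6 = 23/6 = 3.8333
  mean(X_2) = (6 + 2 + 9 + 1 + 6 + 8) / 6 = 32/6 = 5.3333
  x̄ = (3.8333, 5.3333),  deviation x̄ - mu_0 = (3.8333, 5.3333) - (3, 5) = (0.8333, 0.3333).

Step 2 — sample covariance matrix, S[i,j] = (1/(n-1)) · Σ_k (x_{k,i} - mean_i) · (x_{k,j} - mean_j), divisor n-1 = 5:
  S[X_1,X_1] = ((-2.8333)·(-2.8333) + (-0.8333)·(-0.8333) + (4.1667)·(4.1667) + (3.1667)·(3.1667) + (-0.8333)·(-0.8333) + (-2.8333)·(-2.8333)) / 5 = 44.8333/5 = 8.9667
  S[X_1,X_2] = ((-2.8333)·(0.6667) + (-0.8333)·(-3.3333) + (4.1667)·(3.6667) + (3.1667)·(-4.3333) + (-0.8333)·(0.6667) + (-2.8333)·(2.6667)) / 5 = -5.6667/5 = -1.1333
  S[X_2,X_2] = ((0.6667)·(0.6667) + (-3.3333)·(-3.3333) + (3.6667)·(3.6667) + (-4.3333)·(-4.3333) + (0.6667)·(0.6667) + (2.6667)·(2.6667)) / 5 = 51.3333/5 = 10.2667
  S = [[8.9667, -1.1333],
 [-1.1333, 10.2667]].

Step 3 — invert S. det(S) = 8.9667·10.2667 - (-1.1333)² = 90.7733.
  S^{-1} = (1/det) · [[d, -b], [-b, a]] = [[0.1131, 0.0125],
 [0.0125, 0.0988]].

Step 4 — quadratic form (x̄ - mu_0)^T · S^{-1} · (x̄ - mu_0):
  S^{-1} · (x̄ - mu_0) = (0.0984, 0.0433),
  (x̄ - mu_0)^T · [...] = (0.8333)·(0.0984) + (0.3333)·(0.0433) = 0.0965.

Step 5 — scale by n: T² = 6 · 0.0965 = 0.5787.

T² ≈ 0.5787


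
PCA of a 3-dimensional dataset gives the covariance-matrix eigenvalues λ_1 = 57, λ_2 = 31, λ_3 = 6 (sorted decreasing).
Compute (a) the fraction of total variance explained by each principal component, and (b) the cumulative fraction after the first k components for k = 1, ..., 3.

Step 1 — total variance = trace(Sigma) = Σ λ_i = 57 + 31 + 6 = 94.

Step 2 — fraction explained by component i = λ_i / Σ λ:
  PC1: 57/94 = 0.6064
  PC2: 31/94 = 0.3298
  PC3: 6/94 = 0.0638

Step 3 — cumulative fraction after k components = (λ_1 + ... + λ_k) / Σ λ:
  k = 1: 57/94 = 0.6064
  k = 2: (57 + 31)/94 = 88/94 = 0.9362
  k = 3: (57 + 31 + 6)/94 = 94/94 = 1

Summary (fraction, with percent):

explained: PC1 0.6064 (60.64%), PC2 0.3298 (32.98%), PC3 0.0638 (6.38%);  cumulative: 0.6064, 0.9362, 1


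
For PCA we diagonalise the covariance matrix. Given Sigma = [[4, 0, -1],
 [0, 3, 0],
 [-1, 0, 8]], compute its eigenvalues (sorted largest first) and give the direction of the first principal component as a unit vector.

Step 1 — characteristic polynomial p(λ) = det(λI - Sigma) = λ³ - tr·λ² + c_1·λ - det, where tr = trace, c_1 = sum of the principal 2×2 minors, det = det(Sigma):
  tr = 4 + 3 + 8 = 15,
  c_1 = (4·3 - (0)²) + (4·8 - (-1)²) + (3·8 - (0)²) = 12 + 31 + 24 = 67,
  det = 4·(3·8 - (0)²) - (0)·((0)·8 - (0)·(-1)) + (-1)·((0)·(0) - 3·(-1)) = 4·(24) - (0)·(0) + (-1)·(3) = 93.
  So p(λ) = λ³ - 15λ² + 67λ - 93.
Step 2 — look for an integer root (rational root theorem: any rational root is an integer divisor of 93). Testing λ = 3:
  p(3) = 27 - 135 + 201 - 93 = 0  ✓
  Dividing out (λ - 3): p(λ) = (λ - 3)(λ² - 12λ + 31).
Step 3 — remaining eigenvalues from the quadratic λ² - 12λ + 31 = 0:
  Δ = 12² - 4·31 = 144 - 124 = 20,  λ = (12 ± √20)/2 = (12 ± 4.4721)/2 ≈ 8.2361 or 3.7639.
  Sorted: λ_1 = 8.2361,  λ_2 = 3.7639,  λ_3 = 3  (check: sum = 15 = tr ✓).

Step 4 — unit eigenvector for λ_1 ≈ 8.2361: v spans the null space of (Sigma - λ_1 I), whose rows are
  r_1 = (-4.2361, 0, -1),  r_2 = (0, -5.2361, 0),  r_3 = (-1, 0, -0.2361).
  v is orthogonal to every row, so take v ∝ r_1 × r_2 = ((0)·(0) - (-1)·(-5.2361), (-1)·(0) - (-4.2361)·(0), (-4.2361)·(-5.2361) - (0)·(0)) ≈ (-5.2361, 0, 22.1803).
  Rescale (multiply by -1 so the first nonzero entry is positive): u = (5.2361, 0, -22.1803).
  ||u|| = √((5.2361)² + (0)² + (-22.1803)²) = √(519.3839) ≈ 22.79,  v_1 = u/||u|| ≈ (0.2298, 0, -0.9732) (||v_1|| = 1).

λ_1 = 8.2361,  λ_2 = 3.7639,  λ_3 = 3;  v_1 ≈ (0.2298, 0, -0.9732)


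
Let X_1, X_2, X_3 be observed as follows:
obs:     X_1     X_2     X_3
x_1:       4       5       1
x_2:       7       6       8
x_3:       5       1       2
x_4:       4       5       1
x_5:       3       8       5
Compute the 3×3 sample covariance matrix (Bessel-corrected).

Step 1 — column means:
  mean(X_1) = (4 + 7 + 5 + 4 + 3) / 5 = 23/5 = 4.6
  mean(X_2) = (5 + 6 + 1 + 5 + 8) / 5 = 25/5 = 5
  mean(X_3) = (1 + 8 + 2 + 1 + 5) / 5 = 17/5 = 3.4

Step 2 — sample covariance S[i,j] = (1/(n-1)) · Σ_k (x_{k,i} - mean_i) · (x_{k,j} - mean_j), with n-1 = 4.
  S[X_1,X_1] = ((-0.6)·(-0.6) + (2.4)·(2.4) + (0.4)·(0.4) + (-0.6)·(-0.6) + (-1.6)·(-1.6)) / 4 = 9.2/4 = 2.3
  S[X_1,X_2] = ((-0.6)·(0) + (2.4)·(1) + (0.4)·(-4) + (-0.6)·(0) + (-1.6)·(3)) / 4 = -4/4 = -1
  S[X_1,X_3] = ((-0.6)·(-2.4) + (2.4)·(4.6) + (0.4)·(-1.4) + (-0.6)·(-2.4) + (-1.6)·(1.6)) / 4 = 10.8/4 = 2.7
  S[X_2,X_2] = ((0)·(0) + (1)·(1) + (-4)·(-4) + (0)·(0) + (3)·(3)) / 4 = 26/4 = 6.5
  S[X_2,X_3] = ((0)·(-2.4) + (1)·(4.6) + (-4)·(-1.4) + (0)·(-2.4) + (3)·(1.6)) / 4 = 15/4 = 3.75
  S[X_3,X_3] = ((-2.4)·(-2.4) + (4.6)·(4.6) + (-1.4)·(-1.4) + (-2.4)·(-2.4) + (1.6)·(1.6)) / 4 = 37.2/4 = 9.3

S is symmetric (S[j,i] = S[i,j]). Assembling:

S = [[2.3, -1, 2.7],
 [-1, 6.5, 3.75],
 [2.7, 3.75, 9.3]]


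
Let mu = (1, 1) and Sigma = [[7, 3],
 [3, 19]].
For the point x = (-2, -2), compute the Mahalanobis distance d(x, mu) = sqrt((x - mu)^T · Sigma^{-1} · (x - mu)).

Step 1 — centre the observation: (x - mu) = (-3, -3).

Step 2 — invert Sigma. det(Sigma) = 7·19 - (3)² = 124.
  Sigma^{-1} = (1/det) · [[d, -b], [-b, a]] = [[0.1532, -0.0242],
 [-0.0242, 0.0565]].

Step 3 — form the quadratic (x - mu)^T · Sigma^{-1} · (x - mu):
  Sigma^{-1} · (x - mu) = (-0.3871, -0.0968).
  (x - mu)^T · [Sigma^{-1} · (x - mu)] = (-3)·(-0.3871) + (-3)·(-0.0968) = 1.4516.

Step 4 — take square root: d = √(1.4516) ≈ 1.2048.

d(x, mu) = √(1.4516) ≈ 1.2048


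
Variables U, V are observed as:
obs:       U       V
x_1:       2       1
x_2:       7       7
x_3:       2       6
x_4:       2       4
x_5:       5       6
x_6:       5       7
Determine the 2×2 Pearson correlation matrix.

Step 1 — column means:
  mean(U) = (2 + 7 + 2 + 2 + 5 + 5) / 6 = 23/6 = 3.8333
  mean(V) = (1 + 7 + 6 + 4 + 6 + 7) / 6 = 31/6 = 5.1667

Step 2 — sample variances and covariances s[i,j] = (1/(n-1)) · Σ_k (x_{k,i} - mean_i) · (x_{k,j} - mean_j), with n-1 = 5:
  s[U,U] = ((-1.8333)·(-1.8333) + (3.1667)·(3.1667) + (-1.8333)·(-1.8333) + (-1.8333)·(-1.8333) + (1.1667)·(1.1667) + (1.1667)·(1.1667)) / 5 = 22.8333/5 = 4.5667
  s[U,V] = ((-1.8333)·(-4.1667) + (3.1667)·(1.8333) + (-1.8333)·(0.8333) + (-1.8333)·(-1.1667) + (1.1667)·(0.8333) + (1.1667)·(1.8333)) / 5 = 17.1667/5 = 3.4333
  s[V,V] = ((-4.1667)·(-4.1667) + (1.8333)·(1.8333) + (0.8333)·(0.8333) + (-1.1667)·(-1.1667) + (0.8333)·(0.8333) + (1.8333)·(1.8333)) / 5 = 26.8333/5 = 5.3667
  Sample standard deviations s_i = √(s[i,i]):
  s(U) = √(4.5667) = 2.137
  s(V) = √(5.3667) = 2.3166

Step 3 — r_{ij} = s_{ij} / (s_i · s_j):
  r[U,U] = 1 (diagonal).
  r[U,V] = 3.4333 / (2.137 · 2.3166) = 3.4333 / 4.9505 = 0.6935
  r[V,V] = 1 (diagonal).

R is symmetric with unit diagonal. Assembling:

R = [[1, 0.6935],
 [0.6935, 1]]


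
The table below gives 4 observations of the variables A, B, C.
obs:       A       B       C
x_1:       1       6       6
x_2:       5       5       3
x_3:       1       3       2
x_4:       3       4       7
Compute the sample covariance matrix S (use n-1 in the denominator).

Step 1 — column means:
  mean(A) = (1 + 5 + 1 + 3) / 4 = 10/4 = 2.5
  mean(B) = (6 + 5 + 3 + 4) / 4 = 18/4 = 4.5
  mean(C) = (6 + 3 + 2 + 7) / 4 = 18/4 = 4.5

Step 2 — sample covariance S[i,j] = (1/(n-1)) · Σ_k (x_{k,i} - mean_i) · (x_{k,j} - mean_j), with n-1 = 3.
  S[A,A] = ((-1.5)·(-1.5) + (2.5)·(2.5) + (-1.5)·(-1.5) + (0.5)·(0.5)) / 3 = 11/3 = 3.6667
  S[A,B] = ((-1.5)·(1.5) + (2.5)·(0.5) + (-1.5)·(-1.5) + (0.5)·(-0.5)) / 3 = 1/3 = 0.3333
  S[A,C] = ((-1.5)·(1.5) + (2.5)·(-1.5) + (-1.5)·(-2.5) + (0.5)·(2.5)) / 3 = -1/3 = -0.3333
  S[B,B] = ((1.5)·(1.5) + (0.5)·(0.5) + (-1.5)·(-1.5) + (-0.5)·(-0.5)) / 3 = 5/3 = 1.6667
  S[B,C] = ((1.5)·(1.5) + (0.5)·(-1.5) + (-1.5)·(-2.5) + (-0.5)·(2.5)) / 3 = 4/3 = 1.3333
  S[C,C] = ((1.5)·(1.5) + (-1.5)·(-1.5) + (-2.5)·(-2.5) + (2.5)·(2.5)) / 3 = 17/3 = 5.6667

S is symmetric (S[j,i] = S[i,j]). Assembling:

S = [[3.6667, 0.3333, -0.3333],
 [0.3333, 1.6667, 1.3333],
 [-0.3333, 1.3333, 5.6667]]


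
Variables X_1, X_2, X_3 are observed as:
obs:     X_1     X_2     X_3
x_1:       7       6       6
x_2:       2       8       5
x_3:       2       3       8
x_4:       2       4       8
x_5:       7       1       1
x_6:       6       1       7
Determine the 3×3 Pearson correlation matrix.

Step 1 — column means:
  mean(X_1) = (7 + 2 + 2 + 2 + 7 + 6) / 6 = 26/6 = 4.3333
  mean(X_2) = (6 + 8 + 3 + 4 + 1 + 1) / 6 = 23/6 = 3.8333
  mean(X_3) = (6 + 5 + 8 + 8 + 1 + 7) / 6 = 35/6 = 5.8333

Step 2 — sample variances and covariances s[i,j] = (1/(n-1)) · Σ_k (x_{k,i} - mean_i) · (x_{k,j} - mean_j), with n-1 = 5:
  s[X_1,X_1] = ((2.6667)·(2.6667) + (-2.3333)·(-2.3333) + (-2.3333)·(-2.3333) + (-2.3333)·(-2.3333) + (2.6667)·(2.6667) + (1.6667)·(1.6667)) / 5 = 33.3333/5 = 6.6667
  s[X_1,X_2] = ((2.6667)·(2.1667) + (-2.3333)·(4.1667) + (-2.3333)·(-0.8333) + (-2.3333)·(0.1667) + (2.6667)·(-2.8333) + (1.6667)·(-2.8333)) / 5 = -14.6667/5 = -2.9333
  s[X_1,X_3] = ((2.6667)·(0.1667) + (-2.3333)·(-0.8333) + (-2.3333)·(2.1667) + (-2.3333)·(2.1667) + (2.6667)·(-4.8333) + (1.6667)·(1.1667)) / 5 = -18.6667/5 = -3.7333
  s[X_2,X_2] = ((2.1667)·(2.1667) + (4.1667)·(4.1667) + (-0.8333)·(-0.8333) + (0.1667)·(0.1667) + (-2.8333)·(-2.8333) + (-2.8333)·(-2.8333)) / 5 = 38.8333/5 = 7.7667
  s[X_2,X_3] = ((2.1667)·(0.1667) + (4.1667)·(-0.8333) + (-0.8333)·(2.1667) + (0.1667)·(2.1667) + (-2.8333)·(-4.8333) + (-2.8333)·(1.1667)) / 5 = 5.8333/5 = 1.1667
  s[X_3,X_3] = ((0.1667)·(0.1667) + (-0.8333)·(-0.8333) + (2.1667)·(2.1667) + (2.1667)·(2.1667) + (-4.8333)·(-4.8333) + (1.1667)·(1.1667)) / 5 = 34.8333/5 = 6.9667
  Sample standard deviations s_i = √(s[i,i]):
  s(X_1) = √(6.6667) = 2.582
  s(X_2) = √(7.7667) = 2.7869
  s(X_3) = √(6.9667) = 2.6394

Step 3 — r_{ij} = s_{ij} / (s_i · s_j):
  r[X_1,X_1] = 1 (diagonal).
  r[X_1,X_2] = -2.9333 / (2.582 · 2.7869) = -2.9333 / 7.1957 = -0.4077
  r[X_1,X_3] = -3.7333 / (2.582 · 2.6394) = -3.7333 / 6.815 = -0.5478
  r[X_2,X_2] = 1 (diagonal).
  r[X_2,X_3] = 1.1667 / (2.7869 · 2.6394) = 1.1667 / 7.3558 = 0.1586
  r[X_3,X_3] = 1 (diagonal).

R is symmetric with unit diagonal. Assembling:

R = [[1, -0.4077, -0.5478],
 [-0.4077, 1, 0.1586],
 [-0.5478, 0.1586, 1]]


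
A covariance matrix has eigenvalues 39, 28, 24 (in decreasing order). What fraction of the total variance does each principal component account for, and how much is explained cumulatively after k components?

Step 1 — total variance = trace(Sigma) = Σ λ_i = 39 + 28 + 24 = 91.

Step 2 — fraction explained by component i = λ_i / Σ λ:
  PC1: 39/91 = 0.4286
  PC2: 28/91 = 0.3077
  PC3: 24/91 = 0.2637

Step 3 — cumulative fraction after k components = (λ_1 + ... + λ_k) / Σ λ:
  k = 1: 39/91 = 0.4286
  k = 2: (39 + 28)/91 = 67/91 = 0.7363
  k = 3: (39 + 28 + 24)/91 = 91/91 = 1

Summary (fraction, with percent):

explained: PC1 0.4286 (42.86%), PC2 0.3077 (30.77%), PC3 0.2637 (26.37%);  cumulative: 0.4286, 0.7363, 1


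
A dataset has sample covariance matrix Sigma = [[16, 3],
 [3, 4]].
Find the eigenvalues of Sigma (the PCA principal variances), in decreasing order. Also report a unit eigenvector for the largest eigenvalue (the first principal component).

Step 1 — characteristic polynomial of 2×2 Sigma:
  det(Sigma - λI) = λ² - trace · λ + det = 0.
  trace = 16 + 4 = 20, det = 16·4 - (3)² = 55.
Step 2 — discriminant:
  Δ = trace² - 4·det = 400 - 220 = 180.
Step 3 — eigenvalues:
  λ = (trace ± √Δ)/2 = (20 ± 13.4164)/2,
  λ_1 = 16.7082,  λ_2 = 3.2918.

Step 4 — unit eigenvector for λ_1: solve (Sigma - λ_1 I)v = 0. First row:
  (16 - 16.7082)·v_x + (3)·v_y = 0, i.e. (-0.7082)·v_x + (3)·v_y = 0,
  so v ∝ (b, λ_1 - a) = (3, 0.7082) = u.
  ||u|| = √((3)² + (0.7082)²) = √(9.5016) ≈ 3.0825,
  v_1 = u/||u|| ≈ (0.9732, 0.2298) (||v_1|| = 1).

λ_1 = 16.7082,  λ_2 = 3.2918;  v_1 ≈ (0.9732, 0.2298)


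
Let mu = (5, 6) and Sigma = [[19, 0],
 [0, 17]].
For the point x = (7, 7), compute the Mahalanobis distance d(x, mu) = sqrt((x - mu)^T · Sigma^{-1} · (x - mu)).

Step 1 — centre the observation: (x - mu) = (2, 1).

Step 2 — invert Sigma. det(Sigma) = 19·17 - (0)² = 323.
  Sigma^{-1} = (1/det) · [[d, -b], [-b, a]] = [[0.0526, 0],
 [0, 0.0588]].

Step 3 — form the quadratic (x - mu)^T · Sigma^{-1} · (x - mu):
  Sigma^{-1} · (x - mu) = (0.1053, 0.0588).
  (x - mu)^T · [Sigma^{-1} · (x - mu)] = (2)·(0.1053) + (1)·(0.0588) = 0.2693.

Step 4 — take square root: d = √(0.2693) ≈ 0.519.

d(x, mu) = √(0.2693) ≈ 0.519


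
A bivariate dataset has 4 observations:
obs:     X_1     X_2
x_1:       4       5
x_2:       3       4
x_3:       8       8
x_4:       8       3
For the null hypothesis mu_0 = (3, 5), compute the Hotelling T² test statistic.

Step 1 — sample mean vector:
  mean(X_1) = (4 + 3 + 8 + 8) / 4 = 23/4 = 5.75
  mean(X_2) = (5 + 4 + 8 + 3) / 4 = 20/4 = 5
  x̄ = (5.75, 5),  deviation x̄ - mu_0 = (5.75, 5) - (3, 5) = (2.75, 0).

Step 2 — sample covariance matrix, S[i,j] = (1/(n-1)) · Σ_k (x_{k,i} - mean_i) · (x_{k,j} - mean_j), divisor n-1 = 3:
  S[X_1,X_1] = ((-1.75)·(-1.75) + (-2.75)·(-2.75) + (2.25)·(2.25) + (2.25)·(2.25)) / 3 = 20.75/3 = 6.9167
  S[X_1,X_2] = ((-1.75)·(0) + (-2.75)·(-1) + (2.25)·(3) + (2.25)·(-2)) / 3 = 5/3 = 1.6667
  S[X_2,X_2] = ((0)·(0) + (-1)·(-1) + (3)·(3) + (-2)·(-2)) / 3 = 14/3 = 4.6667
  S = [[6.9167, 1.6667],
 [1.6667, 4.6667]].

Step 3 — invert S. det(S) = 6.9167·4.6667 - (1.6667)² = 29.5.
  S^{-1} = (1/det) · [[d, -b], [-b, a]] = [[0.1582, -0.0565],
 [-0.0565, 0.2345]].

Step 4 — quadratic form (x̄ - mu_0)^T · S^{-1} · (x̄ - mu_0):
  S^{-1} · (x̄ - mu_0) = (0.435, -0.1554),
  (x̄ - mu_0)^T · [...] = (2.75)·(0.435) + (0)·(-0.1554) = 1.1963.

Step 5 — scale by n: T² = 4 · 1.1963 = 4.7853.

T² ≈ 4.7853


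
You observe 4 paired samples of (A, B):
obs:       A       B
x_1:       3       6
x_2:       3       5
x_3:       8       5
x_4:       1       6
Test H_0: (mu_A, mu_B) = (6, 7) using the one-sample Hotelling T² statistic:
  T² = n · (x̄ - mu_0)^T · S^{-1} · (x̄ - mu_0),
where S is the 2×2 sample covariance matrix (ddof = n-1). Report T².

Step 1 — sample mean vector:
  mean(A) = (3 + 3 + 8 + 1) / 4 = 15/4 = 3.75
  mean(B) = (6 + 5 + 5 + 6) / 4 = 22/4 = 5.5
  x̄ = (3.75, 5.5),  deviation x̄ - mu_0 = (3.75, 5.5) - (6, 7) = (-2.25, -1.5).

Step 2 — sample covariance matrix, S[i,j] = (1/(n-1)) · Σ_k (x_{k,i} - mean_i) · (x_{k,j} - mean_j), divisor n-1 = 3:
  S[A,A] = ((-0.75)·(-0.75) + (-0.75)·(-0.75) + (4.25)·(4.25) + (-2.75)·(-2.75)) / 3 = 26.75/3 = 8.9167
  S[A,B] = ((-0.75)·(0.5) + (-0.75)·(-0.5) + (4.25)·(-0.5) + (-2.75)·(0.5)) / 3 = -3.5/3 = -1.1667
  S[B,B] = ((0.5)·(0.5) + (-0.5)·(-0.5) + (-0.5)·(-0.5) + (0.5)·(0.5)) / 3 = 1/3 = 0.3333
  S = [[8.9167, -1.1667],
 [-1.1667, 0.3333]].

Step 3 — invert S. det(S) = 8.9167·0.3333 - (-1.1667)² = 1.6111.
  S^{-1} = (1/det) · [[d, -b], [-b, a]] = [[0.2069, 0.7241],
 [0.7241, 5.5345]].

Step 4 — quadratic form (x̄ - mu_0)^T · S^{-1} · (x̄ - mu_0):
  S^{-1} · (x̄ - mu_0) = (-1.5517, -9.931),
  (x̄ - mu_0)^T · [...] = (-2.25)·(-1.5517) + (-1.5)·(-9.931) = 18.3879.

Step 5 — scale by n: T² = 4 · 18.3879 = 73.5517.

T² ≈ 73.5517


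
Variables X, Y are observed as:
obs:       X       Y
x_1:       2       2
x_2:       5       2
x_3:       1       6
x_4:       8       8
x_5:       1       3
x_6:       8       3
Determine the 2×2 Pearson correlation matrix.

Step 1 — column means:
  mean(X) = (2 + 5 + 1 + 8 + 1 + 8) / 6 = 25/6 = 4.1667
  mean(Y) = (2 + 2 + 6 + 8 + 3 + 3) / 6 = 24/6 = 4

Step 2 — sample variances and covariances s[i,j] = (1/(n-1)) · Σ_k (x_{k,i} - mean_i) · (x_{k,j} - mean_j), with n-1 = 5:
  s[X,X] = ((-2.1667)·(-2.1667) + (0.8333)·(0.8333) + (-3.1667)·(-3.1667) + (3.8333)·(3.8333) + (-3.1667)·(-3.1667) + (3.8333)·(3.8333)) / 5 = 54.8333/5 = 10.9667
  s[X,Y] = ((-2.1667)·(-2) + (0.8333)·(-2) + (-3.1667)·(2) + (3.8333)·(4) + (-3.1667)·(-1) + (3.8333)·(-1)) / 5 = 11/5 = 2.2
  s[Y,Y] = ((-2)·(-2) + (-2)·(-2) + (2)·(2) + (4)·(4) + (-1)·(-1) + (-1)·(-1)) / 5 = 30/5 = 6
  Sample standard deviations s_i = √(s[i,i]):
  s(X) = √(10.9667) = 3.3116
  s(Y) = √(6) = 2.4495

Step 3 — r_{ij} = s_{ij} / (s_i · s_j):
  r[X,X] = 1 (diagonal).
  r[X,Y] = 2.2 / (3.3116 · 2.4495) = 2.2 / 8.1117 = 0.2712
  r[Y,Y] = 1 (diagonal).

R is symmetric with unit diagonal. Assembling:

R = [[1, 0.2712],
 [0.2712, 1]]


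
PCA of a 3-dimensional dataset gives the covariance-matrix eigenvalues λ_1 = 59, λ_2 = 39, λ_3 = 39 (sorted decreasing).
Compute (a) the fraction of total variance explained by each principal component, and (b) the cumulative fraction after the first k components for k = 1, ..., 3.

Step 1 — total variance = trace(Sigma) = Σ λ_i = 59 + 39 + 39 = 137.

Step 2 — fraction explained by component i = λ_i / Σ λ:
  PC1: 59/137 = 0.4307
  PC2: 39/137 = 0.2847
  PC3: 39/137 = 0.2847

Step 3 — cumulative fraction after k components = (λ_1 + ... + λ_k) / Σ λ:
  k = 1: 59/137 = 0.4307
  k = 2: (59 + 39)/137 = 98/137 = 0.7153
  k = 3: (59 + 39 + 39)/137 = 137/137 = 1

Summary (fraction, with percent):

explained: PC1 0.4307 (43.07%), PC2 0.2847 (28.47%), PC3 0.2847 (28.47%);  cumulative: 0.4307, 0.7153, 1


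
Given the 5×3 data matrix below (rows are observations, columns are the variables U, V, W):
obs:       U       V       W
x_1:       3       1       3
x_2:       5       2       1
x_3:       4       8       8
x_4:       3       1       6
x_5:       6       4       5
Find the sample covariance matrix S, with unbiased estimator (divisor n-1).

Step 1 — column means:
  mean(U) = (3 + 5 + 4 + 3 + 6) / 5 = 21/5 = 4.2
  mean(V) = (1 + 2 + 8 + 1 + 4) / 5 = 16/5 = 3.2
  mean(W) = (3 + 1 + 8 + 6 + 5) / 5 = 23/5 = 4.6

Step 2 — sample covariance S[i,j] = (1/(n-1)) · Σ_k (x_{k,i} - mean_i) · (x_{k,j} - mean_j), with n-1 = 4.
  S[U,U] = ((-1.2)·(-1.2) + (0.8)·(0.8) + (-0.2)·(-0.2) + (-1.2)·(-1.2) + (1.8)·(1.8)) / 4 = 6.8/4 = 1.7
  S[U,V] = ((-1.2)·(-2.2) + (0.8)·(-1.2) + (-0.2)·(4.8) + (-1.2)·(-2.2) + (1.8)·(0.8)) / 4 = 4.8/4 = 1.2
  S[U,W] = ((-1.2)·(-1.6) + (0.8)·(-3.6) + (-0.2)·(3.4) + (-1.2)·(1.4) + (1.8)·(0.4)) / 4 = -2.6/4 = -0.65
  S[V,V] = ((-2.2)·(-2.2) + (-1.2)·(-1.2) + (4.8)·(4.8) + (-2.2)·(-2.2) + (0.8)·(0.8)) / 4 = 34.8/4 = 8.7
  S[V,W] = ((-2.2)·(-1.6) + (-1.2)·(-3.6) + (4.8)·(3.4) + (-2.2)·(1.4) + (0.8)·(0.4)) / 4 = 21.4/4 = 5.35
  S[W,W] = ((-1.6)·(-1.6) + (-3.6)·(-3.6) + (3.4)·(3.4) + (1.4)·(1.4) + (0.4)·(0.4)) / 4 = 29.2/4 = 7.3

S is symmetric (S[j,i] = S[i,j]). Assembling:

S = [[1.7, 1.2, -0.65],
 [1.2, 8.7, 5.35],
 [-0.65, 5.35, 7.3]]


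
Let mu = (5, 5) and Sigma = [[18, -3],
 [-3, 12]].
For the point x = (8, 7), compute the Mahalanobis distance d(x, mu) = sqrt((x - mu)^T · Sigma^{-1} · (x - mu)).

Step 1 — centre the observation: (x - mu) = (3, 2).

Step 2 — invert Sigma. det(Sigma) = 18·12 - (-3)² = 207.
  Sigma^{-1} = (1/det) · [[d, -b], [-b, a]] = [[0.058, 0.0145],
 [0.0145, 0.087]].

Step 3 — form the quadratic (x - mu)^T · Sigma^{-1} · (x - mu):
  Sigma^{-1} · (x - mu) = (0.2029, 0.2174).
  (x - mu)^T · [Sigma^{-1} · (x - mu)] = (3)·(0.2029) + (2)·(0.2174) = 1.0435.

Step 4 — take square root: d = √(1.0435) ≈ 1.0215.

d(x, mu) = √(1.0435) ≈ 1.0215


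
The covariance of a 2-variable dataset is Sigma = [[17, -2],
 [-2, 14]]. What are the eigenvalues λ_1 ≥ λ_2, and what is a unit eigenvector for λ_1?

Step 1 — characteristic polynomial of 2×2 Sigma:
  det(Sigma - λI) = λ² - trace · λ + det = 0.
  trace = 17 + 14 = 31, det = 17·14 - (-2)² = 234.
Step 2 — discriminant:
  Δ = trace² - 4·det = 961 - 936 = 25.
Step 3 — eigenvalues:
  λ = (trace ± √Δ)/2 = (31 ± 5)/2,
  λ_1 = 18,  λ_2 = 13.

Step 4 — unit eigenvector for λ_1: solve (Sigma - λ_1 I)v = 0. First row:
  (17 - 18)·v_x + (-2)·v_y = 0, i.e. (-1)·v_x + (-2)·v_y = 0,
  so v ∝ (b, λ_1 - a) = (-2, 1); multiply by -1 so the first entry is positive: u = (2, -1).
  ||u|| = √((2)² + (-1)²) = √(5) ≈ 2.2361,
  v_1 = u/||u|| ≈ (0.8944, -0.4472) (||v_1|| = 1).

λ_1 = 18,  λ_2 = 13;  v_1 ≈ (0.8944, -0.4472)


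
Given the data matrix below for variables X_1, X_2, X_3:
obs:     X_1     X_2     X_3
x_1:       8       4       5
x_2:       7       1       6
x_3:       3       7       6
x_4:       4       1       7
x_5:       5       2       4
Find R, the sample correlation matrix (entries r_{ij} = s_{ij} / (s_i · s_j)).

Step 1 — column means:
  mean(X_1) = (8 + 7 + 3 + 4 + 5) / 5 = 27/5 = 5.4
  mean(X_2) = (4 + 1 + 7 + 1 + 2) / 5 = 15/5 = 3
  mean(X_3) = (5 + 6 + 6 + 7 + 4) / 5 = 28/5 = 5.6

Step 2 — sample variances and covariances s[i,j] = (1/(n-1)) · Σ_k (x_{k,i} - mean_i) · (x_{k,j} - mean_j), with n-1 = 4:
  s[X_1,X_1] = ((2.6)·(2.6) + (1.6)·(1.6) + (-2.4)·(-2.4) + (-1.4)·(-1.4) + (-0.4)·(-0.4)) / 4 = 17.2/4 = 4.3
  s[X_1,X_2] = ((2.6)·(1) + (1.6)·(-2) + (-2.4)·(4) + (-1.4)·(-2) + (-0.4)·(-1)) / 4 = -7/4 = -1.75
  s[X_1,X_3] = ((2.6)·(-0.6) + (1.6)·(0.4) + (-2.4)·(0.4) + (-1.4)·(1.4) + (-0.4)·(-1.6)) / 4 = -3.2/4 = -0.8
  s[X_2,X_2] = ((1)·(1) + (-2)·(-2) + (4)·(4) + (-2)·(-2) + (-1)·(-1)) / 4 = 26/4 = 6.5
  s[X_2,X_3] = ((1)·(-0.6) + (-2)·(0.4) + (4)·(0.4) + (-2)·(1.4) + (-1)·(-1.6)) / 4 = -1/4 = -0.25
  s[X_3,X_3] = ((-0.6)·(-0.6) + (0.4)·(0.4) + (0.4)·(0.4) + (1.4)·(1.4) + (-1.6)·(-1.6)) / 4 = 5.2/4 = 1.3
  Sample standard deviations s_i = √(s[i,i]):
  s(X_1) = √(4.3) = 2.0736
  s(X_2) = √(6.5) = 2.5495
  s(X_3) = √(1.3) = 1.1402

Step 3 — r_{ij} = s_{ij} / (s_i · s_j):
  r[X_1,X_1] = 1 (diagonal).
  r[X_1,X_2] = -1.75 / (2.0736 · 2.5495) = -1.75 / 5.2868 = -0.331
  r[X_1,X_3] = -0.8 / (2.0736 · 1.1402) = -0.8 / 2.3643 = -0.3384
  r[X_2,X_2] = 1 (diagonal).
  r[X_2,X_3] = -0.25 / (2.5495 · 1.1402) = -0.25 / 2.9069 = -0.086
  r[X_3,X_3] = 1 (diagonal).

R is symmetric with unit diagonal. Assembling:

R = [[1, -0.331, -0.3384],
 [-0.331, 1, -0.086],
 [-0.3384, -0.086, 1]]


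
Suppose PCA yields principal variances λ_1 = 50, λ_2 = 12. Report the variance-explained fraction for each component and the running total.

Step 1 — total variance = trace(Sigma) = Σ λ_i = 50 + 12 = 62.

Step 2 — fraction explained by component i = λ_i / Σ λ:
  PC1: 50/62 = 0.8065
  PC2: 12/62 = 0.1935

Step 3 — cumulative fraction after k components = (λ_1 + ... + λ_k) / Σ λ:
  k = 1: 50/62 = 0.8065
  k = 2: (50 + 12)/62 = 62/62 = 1

Summary (fraction, with percent):

explained: PC1 0.8065 (80.65%), PC2 0.1935 (19.35%);  cumulative: 0.8065, 1


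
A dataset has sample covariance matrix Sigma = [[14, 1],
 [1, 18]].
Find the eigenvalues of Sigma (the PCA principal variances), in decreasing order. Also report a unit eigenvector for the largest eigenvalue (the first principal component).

Step 1 — characteristic polynomial of 2×2 Sigma:
  det(Sigma - λI) = λ² - trace · λ + det = 0.
  trace = 14 + 18 = 32, det = 14·18 - (1)² = 251.
Step 2 — discriminant:
  Δ = trace² - 4·det = 1024 - 1004 = 20.
Step 3 — eigenvalues:
  λ = (trace ± √Δ)/2 = (32 ± 4.4721)/2,
  λ_1 = 18.2361,  λ_2 = 13.7639.

Step 4 — unit eigenvector for λ_1: solve (Sigma - λ_1 I)v = 0. First row:
  (14 - 18.2361)·v_x + (1)·v_y = 0, i.e. (-4.2361)·v_x + (1)·v_y = 0,
  so v ∝ (b, λ_1 - a) = (1, 4.2361) = u.
  ||u|| = √((1)² + (4.2361)²) = √(18.9443) ≈ 4.3525,
  v_1 = u/||u|| ≈ (0.2298, 0.9732) (||v_1|| = 1).

λ_1 = 18.2361,  λ_2 = 13.7639;  v_1 ≈ (0.2298, 0.9732)


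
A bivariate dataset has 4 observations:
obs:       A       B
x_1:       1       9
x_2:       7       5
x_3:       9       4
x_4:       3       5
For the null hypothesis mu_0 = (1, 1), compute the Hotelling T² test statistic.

Step 1 — sample mean vector:
  mean(A) = (1 + 7 + 9 + 3) / 4 = 20/4 = 5
  mean(B) = (9 + 5 + 4 + 5) / 4 = 23/4 = 5.75
  x̄ = (5, 5.75),  deviation x̄ - mu_0 = (5, 5.75) - (1, 1) = (4, 4.75).

Step 2 — sample covariance matrix, S[i,j] = (1/(n-1)) · Σ_k (x_{k,i} - mean_i) · (x_{k,j} - mean_j), divisor n-1 = 3:
  S[A,A] = ((-4)·(-4) + (2)·(2) + (4)·(4) + (-2)·(-2)) / 3 = 40/3 = 13.3333
  S[A,B] = ((-4)·(3.25) + (2)·(-0.75) + (4)·(-1.75) + (-2)·(-0.75)) / 3 = -20/3 = -6.6667
  S[B,B] = ((3.25)·(3.25) + (-0.75)·(-0.75) + (-1.75)·(-1.75) + (-0.75)·(-0.75)) / 3 = 14.75/3 = 4.9167
  S = [[13.3333, -6.6667],
 [-6.6667, 4.9167]].

Step 3 — invert S. det(S) = 13.3333·4.9167 - (-6.6667)² = 21.1111.
  S^{-1} = (1/det) · [[d, -b], [-b, a]] = [[0.2329, 0.3158],
 [0.3158, 0.6316]].

Step 4 — quadratic form (x̄ - mu_0)^T · S^{-1} · (x̄ - mu_0):
  S^{-1} · (x̄ - mu_0) = (2.4316, 4.2632),
  (x̄ - mu_0)^T · [...] = (4)·(2.4316) + (4.75)·(4.2632) = 29.9763.

Step 5 — scale by n: T² = 4 · 29.9763 = 119.9053.

T² ≈ 119.9053


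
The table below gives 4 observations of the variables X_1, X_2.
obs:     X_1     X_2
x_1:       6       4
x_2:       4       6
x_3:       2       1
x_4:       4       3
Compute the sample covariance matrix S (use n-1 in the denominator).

Step 1 — column means:
  mean(X_1) = (6 + 4 + 2 + 4) / 4 = 16/4 = 4
  mean(X_2) = (4 + 6 + 1 + 3) / 4 = 14/4 = 3.5

Step 2 — sample covariance S[i,j] = (1/(n-1)) · Σ_k (x_{k,i} - mean_i) · (x_{k,j} - mean_j), with n-1 = 3.
  S[X_1,X_1] = ((2)·(2) + (0)·(0) + (-2)·(-2) + (0)·(0)) / 3 = 8/3 = 2.6667
  S[X_1,X_2] = ((2)·(0.5) + (0)·(2.5) + (-2)·(-2.5) + (0)·(-0.5)) / 3 = 6/3 = 2
  S[X_2,X_2] = ((0.5)·(0.5) + (2.5)·(2.5) + (-2.5)·(-2.5) + (-0.5)·(-0.5)) / 3 = 13/3 = 4.3333

S is symmetric (S[j,i] = S[i,j]). Assembling:

S = [[2.6667, 2],
 [2, 4.3333]]
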